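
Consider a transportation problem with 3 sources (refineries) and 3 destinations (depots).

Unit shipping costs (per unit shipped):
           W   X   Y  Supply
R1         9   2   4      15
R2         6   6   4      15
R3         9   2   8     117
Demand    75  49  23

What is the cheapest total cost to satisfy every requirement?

844

Optimal allocation:
  R1 to Y: 15 × 4 = 60
  R2 to W: 7 × 6 = 42
  R2 to Y: 8 × 4 = 32
  R3 to W: 68 × 9 = 612
  R3 to X: 49 × 2 = 98
Total = 60 + 42 + 32 + 612 + 98 = 844.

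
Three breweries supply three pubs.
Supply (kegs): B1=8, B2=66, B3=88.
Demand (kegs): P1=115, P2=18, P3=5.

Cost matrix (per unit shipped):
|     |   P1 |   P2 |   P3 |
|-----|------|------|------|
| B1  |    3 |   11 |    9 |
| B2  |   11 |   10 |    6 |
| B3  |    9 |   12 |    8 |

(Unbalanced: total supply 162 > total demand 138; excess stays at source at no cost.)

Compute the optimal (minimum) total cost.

One minimum-cost allocation:
  B1 to P1: 8 × 3 = 24
  B2 to P1: 19 × 11 = 209
  B2 to P2: 18 × 10 = 180
  B2 to P3: 5 × 6 = 30
  B3 to P1: 88 × 9 = 792
Total = 24 + 209 + 180 + 30 + 792 = 1235.
(Supply check: B1 ships 8; B2 ships 42; B3 ships 88.)

1235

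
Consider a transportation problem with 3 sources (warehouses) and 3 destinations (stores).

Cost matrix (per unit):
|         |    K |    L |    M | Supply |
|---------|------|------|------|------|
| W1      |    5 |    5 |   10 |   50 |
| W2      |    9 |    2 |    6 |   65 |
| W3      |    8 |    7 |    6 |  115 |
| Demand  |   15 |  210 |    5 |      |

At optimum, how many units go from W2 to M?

Solving gives:
  W1->K: 15 × 5 = 75
  W1->L: 35 × 5 = 175
  W2->L: 65 × 2 = 130
  W3->L: 110 × 7 = 770
  W3->M: 5 × 6 = 30
Total cost = 1180.
The route W2→M is not used.

0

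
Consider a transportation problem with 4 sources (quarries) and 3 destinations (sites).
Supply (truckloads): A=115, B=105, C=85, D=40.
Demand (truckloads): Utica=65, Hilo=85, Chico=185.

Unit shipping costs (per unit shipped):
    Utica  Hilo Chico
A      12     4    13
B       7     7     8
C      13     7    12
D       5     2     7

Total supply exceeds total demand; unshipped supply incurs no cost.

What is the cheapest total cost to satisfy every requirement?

Optimal allocation:
  A–Utica: 20 × 12 = 240
  A–Hilo: 85 × 4 = 340
  B–Utica: 5 × 7 = 35
  B–Chico: 100 × 8 = 800
  C–Chico: 85 × 12 = 1020
  D–Utica: 40 × 5 = 200
Total = 240 + 340 + 35 + 800 + 1020 + 200 = 2635.

2635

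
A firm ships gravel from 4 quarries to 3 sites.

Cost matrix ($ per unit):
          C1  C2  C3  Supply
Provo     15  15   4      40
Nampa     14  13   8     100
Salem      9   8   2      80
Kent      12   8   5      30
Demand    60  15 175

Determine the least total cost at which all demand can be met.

1675

Optimal allocation:
  Provo->C3: 40 truckloads
  Nampa->C1: 60 truckloads
  Nampa->C3: 40 truckloads
  Salem->C3: 80 truckloads
  Kent->C2: 15 truckloads
  Kent->C3: 15 truckloads
Total cost = $1675.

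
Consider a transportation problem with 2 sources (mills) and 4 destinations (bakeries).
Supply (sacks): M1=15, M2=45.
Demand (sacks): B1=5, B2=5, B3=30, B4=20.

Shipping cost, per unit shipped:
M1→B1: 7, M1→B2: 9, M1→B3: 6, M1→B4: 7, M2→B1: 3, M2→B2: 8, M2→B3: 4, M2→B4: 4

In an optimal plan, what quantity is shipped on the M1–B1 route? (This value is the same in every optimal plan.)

Solving gives:
  M1→B2: 5 sacks
  M1→B3: 10 sacks
  M2→B1: 5 sacks
  M2→B3: 20 sacks
  M2→B4: 20 sacks
Total cost = 280.
The route M1→B1 is not used.

0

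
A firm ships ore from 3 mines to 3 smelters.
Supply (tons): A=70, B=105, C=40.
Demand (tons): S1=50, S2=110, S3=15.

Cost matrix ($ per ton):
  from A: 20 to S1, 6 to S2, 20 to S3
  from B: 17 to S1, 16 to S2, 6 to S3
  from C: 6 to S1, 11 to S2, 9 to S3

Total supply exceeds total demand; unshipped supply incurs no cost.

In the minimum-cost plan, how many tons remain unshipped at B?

An optimal plan:
  A to S2: 70 × $6 = $420
  B to S1: 10 × $17 = $170
  B to S2: 40 × $16 = $640
  B to S3: 15 × $6 = $90
  C to S1: 40 × $6 = $240
Total cost = $1560.
B ships 65 of its 105, leaving 40.

40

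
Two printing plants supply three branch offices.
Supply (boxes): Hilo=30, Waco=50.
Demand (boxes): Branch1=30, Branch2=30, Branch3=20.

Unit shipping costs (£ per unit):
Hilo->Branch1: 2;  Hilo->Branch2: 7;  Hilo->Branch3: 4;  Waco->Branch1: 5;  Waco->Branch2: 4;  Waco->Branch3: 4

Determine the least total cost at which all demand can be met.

260

One minimum-cost allocation:
  Hilo to Branch1: 30 boxes
  Waco to Branch2: 30 boxes
  Waco to Branch3: 20 boxes
Total cost = £260.
(Supply check: Hilo ships 30; Waco ships 50.)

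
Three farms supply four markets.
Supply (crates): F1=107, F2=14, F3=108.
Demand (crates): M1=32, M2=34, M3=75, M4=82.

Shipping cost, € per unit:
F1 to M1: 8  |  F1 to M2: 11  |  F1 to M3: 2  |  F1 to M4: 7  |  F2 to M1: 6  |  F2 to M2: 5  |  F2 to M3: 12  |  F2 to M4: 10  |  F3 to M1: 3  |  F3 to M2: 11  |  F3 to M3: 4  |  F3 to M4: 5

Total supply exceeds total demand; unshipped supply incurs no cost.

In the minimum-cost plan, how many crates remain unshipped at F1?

Minimum-cost shipments:
  F1–M2: 20 × €11 = €220
  F1–M3: 75 × €2 = €150
  F1–M4: 6 × €7 = €42
  F2–M2: 14 × €5 = €70
  F3–M1: 32 × €3 = €96
  F3–M4: 76 × €5 = €380
Total cost = €958.
F1 ships 101 of its 107, leaving 6.

6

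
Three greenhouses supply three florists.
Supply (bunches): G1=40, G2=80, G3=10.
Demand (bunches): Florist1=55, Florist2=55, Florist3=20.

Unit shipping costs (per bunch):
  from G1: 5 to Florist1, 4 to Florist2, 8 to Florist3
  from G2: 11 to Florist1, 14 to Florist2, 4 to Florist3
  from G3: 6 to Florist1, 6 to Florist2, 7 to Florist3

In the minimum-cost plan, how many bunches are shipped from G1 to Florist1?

0

The minimum-cost plan:
  G1→Florist2: 40 × 4 = 160
  G2→Florist1: 55 × 11 = 605
  G2→Florist2: 5 × 14 = 70
  G2→Florist3: 20 × 4 = 80
  G3→Florist2: 10 × 6 = 60
Total cost = 975.
The route G1→Florist1 is not used.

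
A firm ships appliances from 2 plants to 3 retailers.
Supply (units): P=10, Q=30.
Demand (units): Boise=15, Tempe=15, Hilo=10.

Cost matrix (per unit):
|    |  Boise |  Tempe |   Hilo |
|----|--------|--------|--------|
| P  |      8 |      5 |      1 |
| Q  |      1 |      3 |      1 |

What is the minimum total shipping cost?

A cheapest plan:
  P to Hilo: 10 × 1 = 10
  Q to Boise: 15 × 1 = 15
  Q to Tempe: 15 × 3 = 45
Total = 10 + 15 + 45 = 70.

70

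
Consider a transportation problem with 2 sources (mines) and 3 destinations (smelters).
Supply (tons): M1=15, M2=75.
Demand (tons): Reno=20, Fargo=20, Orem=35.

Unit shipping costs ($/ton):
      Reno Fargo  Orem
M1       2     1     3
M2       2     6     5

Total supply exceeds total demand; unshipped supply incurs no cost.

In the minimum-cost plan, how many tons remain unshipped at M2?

An optimal plan:
  M1→Fargo: 15 × $1 = $15
  M2→Reno: 20 × $2 = $40
  M2→Fargo: 5 × $6 = $30
  M2→Orem: 35 × $5 = $175
Total cost = $260.
M2 ships 60 of its 75, leaving 15.

15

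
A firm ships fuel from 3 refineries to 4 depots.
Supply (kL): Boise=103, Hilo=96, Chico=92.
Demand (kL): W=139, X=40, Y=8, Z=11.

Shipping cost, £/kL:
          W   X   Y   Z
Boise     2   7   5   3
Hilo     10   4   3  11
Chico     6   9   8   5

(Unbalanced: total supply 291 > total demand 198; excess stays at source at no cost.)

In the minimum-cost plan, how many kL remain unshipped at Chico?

45

Minimum-cost shipments:
  Boise to W: 103 × £2 = £206
  Hilo to X: 40 × £4 = £160
  Hilo to Y: 8 × £3 = £24
  Chico to W: 36 × £6 = £216
  Chico to Z: 11 × £5 = £55
Total cost = £661.
Chico ships 47 of its 92, leaving 45.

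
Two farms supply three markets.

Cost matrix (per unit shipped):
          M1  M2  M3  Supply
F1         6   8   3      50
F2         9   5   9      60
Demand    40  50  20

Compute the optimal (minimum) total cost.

One minimum-cost allocation:
  F1–M1: 30 crates
  F1–M3: 20 crates
  F2–M1: 10 crates
  F2–M2: 50 crates
Total cost = 580.

580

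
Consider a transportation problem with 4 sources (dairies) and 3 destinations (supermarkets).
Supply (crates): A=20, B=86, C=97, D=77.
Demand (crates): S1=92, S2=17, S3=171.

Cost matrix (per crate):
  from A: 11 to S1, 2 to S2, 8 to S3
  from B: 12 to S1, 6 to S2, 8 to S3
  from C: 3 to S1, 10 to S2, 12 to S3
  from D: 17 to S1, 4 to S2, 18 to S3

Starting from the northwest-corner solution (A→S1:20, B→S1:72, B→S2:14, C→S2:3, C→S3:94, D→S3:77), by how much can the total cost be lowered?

1380

Current plan cost = 20·11 + 72·12 + 14·6 + 3·10 + 94·12 + 77·18 = 3712.
Optimal plan:
  A–S3: 20 × 8 = 160
  B–S3: 86 × 8 = 688
  C–S1: 92 × 3 = 276
  C–S3: 5 × 12 = 60
  D–S2: 17 × 4 = 68
  D–S3: 60 × 18 = 1080
Optimal cost = 2332.
Saving = 3712 − 2332 = 1380.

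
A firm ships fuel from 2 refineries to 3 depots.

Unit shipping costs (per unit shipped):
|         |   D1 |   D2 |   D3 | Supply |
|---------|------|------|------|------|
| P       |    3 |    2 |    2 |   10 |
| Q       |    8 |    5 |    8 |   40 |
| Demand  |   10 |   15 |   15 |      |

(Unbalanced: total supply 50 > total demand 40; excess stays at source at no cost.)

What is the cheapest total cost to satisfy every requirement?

215

A cheapest plan:
  P–D3: 10 × 2 = 20
  Q–D1: 10 × 8 = 80
  Q–D2: 15 × 5 = 75
  Q–D3: 5 × 8 = 40
Total = 20 + 80 + 75 + 40 = 215.
(Supply check: P ships 10; Q ships 30.)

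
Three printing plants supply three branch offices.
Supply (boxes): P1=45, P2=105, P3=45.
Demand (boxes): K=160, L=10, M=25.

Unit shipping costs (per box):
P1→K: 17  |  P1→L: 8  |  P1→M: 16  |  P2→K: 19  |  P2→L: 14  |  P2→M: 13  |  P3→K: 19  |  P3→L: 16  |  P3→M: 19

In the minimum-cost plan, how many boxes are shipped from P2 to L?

Solving gives:
  P1→K: 35 × 17 = 595
  P1→L: 10 × 8 = 80
  P2→K: 80 × 19 = 1520
  P2→M: 25 × 13 = 325
  P3→K: 45 × 19 = 855
Total cost = 3375.
The route P2→L is not used.

0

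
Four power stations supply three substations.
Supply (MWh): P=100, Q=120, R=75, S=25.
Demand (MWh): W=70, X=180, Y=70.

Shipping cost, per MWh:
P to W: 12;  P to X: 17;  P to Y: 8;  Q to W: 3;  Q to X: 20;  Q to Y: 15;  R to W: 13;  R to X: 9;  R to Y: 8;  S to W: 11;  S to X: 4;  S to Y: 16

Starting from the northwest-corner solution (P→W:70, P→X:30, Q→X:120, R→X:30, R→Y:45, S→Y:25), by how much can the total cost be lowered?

1725

Current plan cost = 70·12 + 30·17 + 120·20 + 30·9 + 45·8 + 25·16 = 4780.
Optimal plan:
  P->X: 30 MWh
  P->Y: 70 MWh
  Q->W: 70 MWh
  Q->X: 50 MWh
  R->X: 75 MWh
  S->X: 25 MWh
Optimal cost = 3055.
Saving = 4780 − 3055 = 1725.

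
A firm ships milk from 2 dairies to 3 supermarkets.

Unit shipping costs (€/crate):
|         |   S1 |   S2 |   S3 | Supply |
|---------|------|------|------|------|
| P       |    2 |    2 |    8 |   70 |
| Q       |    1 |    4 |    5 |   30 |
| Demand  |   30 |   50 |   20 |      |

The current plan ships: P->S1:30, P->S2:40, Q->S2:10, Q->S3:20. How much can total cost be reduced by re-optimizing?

Current plan cost = 30·2 + 40·2 + 10·4 + 20·5 = €280.
Optimal plan:
  P–S1: 20 × €2 = €40
  P–S2: 50 × €2 = €100
  Q–S1: 10 × €1 = €10
  Q–S3: 20 × €5 = €100
Optimal cost = €250.
Saving = 280 − 250 = €30.

30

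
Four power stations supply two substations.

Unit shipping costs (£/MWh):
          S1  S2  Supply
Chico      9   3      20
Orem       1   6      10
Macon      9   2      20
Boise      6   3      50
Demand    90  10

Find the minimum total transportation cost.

600

A cheapest plan:
  Chico->S1: 20 × £9 = £180
  Orem->S1: 10 × £1 = £10
  Macon->S1: 10 × £9 = £90
  Macon->S2: 10 × £2 = £20
  Boise->S1: 50 × £6 = £300
Total = 180 + 10 + 90 + 20 + 300 = £600.
(Supply check: Chico ships 20; Orem ships 10; Macon ships 20; Boise ships 50.)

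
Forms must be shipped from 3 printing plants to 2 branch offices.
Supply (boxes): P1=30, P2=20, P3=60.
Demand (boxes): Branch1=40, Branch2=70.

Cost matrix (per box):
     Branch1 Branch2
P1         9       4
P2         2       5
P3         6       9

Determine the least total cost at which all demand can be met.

640

An optimal shipping plan:
  P1 to Branch2: 30 × 4 = 120
  P2 to Branch1: 20 × 2 = 40
  P3 to Branch1: 20 × 6 = 120
  P3 to Branch2: 40 × 9 = 360
Total = 120 + 40 + 120 + 360 = 640.
(Supply check: P1 ships 30; P2 ships 20; P3 ships 60.)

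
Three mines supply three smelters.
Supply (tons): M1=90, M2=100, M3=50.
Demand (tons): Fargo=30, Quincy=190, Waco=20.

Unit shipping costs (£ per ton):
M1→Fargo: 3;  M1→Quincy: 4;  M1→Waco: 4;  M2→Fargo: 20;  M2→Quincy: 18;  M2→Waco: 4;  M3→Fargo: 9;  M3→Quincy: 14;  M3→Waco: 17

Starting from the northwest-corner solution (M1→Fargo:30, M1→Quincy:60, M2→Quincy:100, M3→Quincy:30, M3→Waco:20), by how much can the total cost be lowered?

460

Current plan cost = 30·3 + 60·4 + 100·18 + 30·14 + 20·17 = £2890.
Optimal plan:
  M1 to Quincy: 90 × £4 = £360
  M2 to Quincy: 80 × £18 = £1440
  M2 to Waco: 20 × £4 = £80
  M3 to Fargo: 30 × £9 = £270
  M3 to Quincy: 20 × £14 = £280
Optimal cost = £2430.
Saving = 2890 − 2430 = £460.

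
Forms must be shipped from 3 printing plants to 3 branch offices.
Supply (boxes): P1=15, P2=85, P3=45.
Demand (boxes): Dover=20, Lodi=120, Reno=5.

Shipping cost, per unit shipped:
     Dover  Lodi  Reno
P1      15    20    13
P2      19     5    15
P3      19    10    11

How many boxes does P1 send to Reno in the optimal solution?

0

Optimal shipments:
  P1 to Dover: 15 boxes
  P2 to Lodi: 85 boxes
  P3 to Dover: 5 boxes
  P3 to Lodi: 35 boxes
  P3 to Reno: 5 boxes
Total cost = 1150.
The route P1→Reno is not used.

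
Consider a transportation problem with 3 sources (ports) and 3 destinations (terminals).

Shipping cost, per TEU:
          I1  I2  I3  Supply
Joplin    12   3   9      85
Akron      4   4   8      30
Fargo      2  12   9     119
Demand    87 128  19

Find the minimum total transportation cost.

876

An optimal shipping plan:
  Joplin to I2: 85 × 3 = 255
  Akron to I2: 30 × 4 = 120
  Fargo to I1: 87 × 2 = 174
  Fargo to I2: 13 × 12 = 156
  Fargo to I3: 19 × 9 = 171
Total = 255 + 120 + 174 + 156 + 171 = 876.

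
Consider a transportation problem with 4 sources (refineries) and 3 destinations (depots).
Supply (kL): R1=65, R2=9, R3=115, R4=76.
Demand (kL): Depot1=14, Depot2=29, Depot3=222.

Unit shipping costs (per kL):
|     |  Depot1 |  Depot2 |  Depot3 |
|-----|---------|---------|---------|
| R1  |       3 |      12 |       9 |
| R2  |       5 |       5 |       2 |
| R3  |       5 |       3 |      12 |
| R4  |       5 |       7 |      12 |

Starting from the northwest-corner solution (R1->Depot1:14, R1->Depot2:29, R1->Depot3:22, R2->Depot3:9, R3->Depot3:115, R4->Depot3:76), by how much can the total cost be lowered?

362

Current plan cost = 14·3 + 29·12 + 22·9 + 9·2 + 115·12 + 76·12 = 2898.
Optimal plan:
  R1→Depot3: 65 × 9 = 585
  R2→Depot3: 9 × 2 = 18
  R3→Depot1: 14 × 5 = 70
  R3→Depot2: 29 × 3 = 87
  R3→Depot3: 72 × 12 = 864
  R4→Depot3: 76 × 12 = 912
Optimal cost = 2536.
Saving = 2898 − 2536 = 362.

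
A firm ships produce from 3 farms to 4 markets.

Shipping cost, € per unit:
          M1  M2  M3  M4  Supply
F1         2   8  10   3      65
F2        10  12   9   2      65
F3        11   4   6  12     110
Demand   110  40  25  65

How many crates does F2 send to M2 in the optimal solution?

0

Optimal shipments:
  F1->M1: 65 × €2 = €130
  F2->M4: 65 × €2 = €130
  F3->M1: 45 × €11 = €495
  F3->M2: 40 × €4 = €160
  F3->M3: 25 × €6 = €150
Total cost = €1065.
The route F2→M2 is not used.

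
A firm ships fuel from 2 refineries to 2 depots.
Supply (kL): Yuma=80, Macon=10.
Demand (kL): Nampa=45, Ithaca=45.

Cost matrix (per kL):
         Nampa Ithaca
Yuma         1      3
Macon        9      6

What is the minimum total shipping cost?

Optimal allocation:
  Yuma to Nampa: 45 × 1 = 45
  Yuma to Ithaca: 35 × 3 = 105
  Macon to Ithaca: 10 × 6 = 60
Total = 45 + 105 + 60 = 210.

210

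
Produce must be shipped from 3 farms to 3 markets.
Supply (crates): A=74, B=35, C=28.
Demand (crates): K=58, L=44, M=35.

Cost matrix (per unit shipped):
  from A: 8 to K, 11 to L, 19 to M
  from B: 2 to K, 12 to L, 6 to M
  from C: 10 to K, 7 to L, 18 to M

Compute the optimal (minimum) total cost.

1046

Optimal allocation:
  A->K: 58 × 8 = 464
  A->L: 16 × 11 = 176
  B->M: 35 × 6 = 210
  C->L: 28 × 7 = 196
Total = 464 + 176 + 210 + 196 = 1046.
(Supply check: A ships 74; B ships 35; C ships 28.)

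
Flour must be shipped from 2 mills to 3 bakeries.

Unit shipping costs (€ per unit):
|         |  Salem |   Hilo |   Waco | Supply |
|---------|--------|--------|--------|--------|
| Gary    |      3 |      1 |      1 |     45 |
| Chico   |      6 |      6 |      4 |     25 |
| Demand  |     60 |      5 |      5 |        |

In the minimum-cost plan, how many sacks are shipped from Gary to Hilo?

Optimal shipments:
  Gary->Salem: 35 × €3 = €105
  Gary->Hilo: 5 × €1 = €5
  Gary->Waco: 5 × €1 = €5
  Chico->Salem: 25 × €6 = €150
Total cost = €265.
So Gary→Hilo carries 5 sacks.

5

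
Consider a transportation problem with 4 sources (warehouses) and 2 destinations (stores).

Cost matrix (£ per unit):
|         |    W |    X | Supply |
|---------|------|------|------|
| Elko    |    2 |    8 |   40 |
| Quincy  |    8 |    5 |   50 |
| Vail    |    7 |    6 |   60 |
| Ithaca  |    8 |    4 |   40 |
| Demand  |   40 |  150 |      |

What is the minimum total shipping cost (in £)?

850

An optimal shipping plan:
  Elko->W: 40 units
  Quincy->X: 50 units
  Vail->X: 60 units
  Ithaca->X: 40 units
Total cost = £850.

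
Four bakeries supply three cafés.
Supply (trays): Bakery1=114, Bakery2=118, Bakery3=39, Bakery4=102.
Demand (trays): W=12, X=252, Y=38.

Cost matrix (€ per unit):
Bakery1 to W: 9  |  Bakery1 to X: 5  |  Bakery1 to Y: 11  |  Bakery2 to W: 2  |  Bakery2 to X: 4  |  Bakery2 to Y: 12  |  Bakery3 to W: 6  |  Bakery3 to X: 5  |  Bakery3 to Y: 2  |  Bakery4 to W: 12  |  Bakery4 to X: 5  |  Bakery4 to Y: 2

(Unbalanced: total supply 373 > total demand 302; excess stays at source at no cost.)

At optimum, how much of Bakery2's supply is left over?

0

An optimal plan:
  Bakery1 to X: 114 × €5 = €570
  Bakery2 to W: 12 × €2 = €24
  Bakery2 to X: 106 × €4 = €424
  Bakery3 to X: 1 × €5 = €5
  Bakery3 to Y: 38 × €2 = €76
  Bakery4 to X: 31 × €5 = €155
Total cost = €1254.
Bakery2 ships 118 of its 118, leaving 0.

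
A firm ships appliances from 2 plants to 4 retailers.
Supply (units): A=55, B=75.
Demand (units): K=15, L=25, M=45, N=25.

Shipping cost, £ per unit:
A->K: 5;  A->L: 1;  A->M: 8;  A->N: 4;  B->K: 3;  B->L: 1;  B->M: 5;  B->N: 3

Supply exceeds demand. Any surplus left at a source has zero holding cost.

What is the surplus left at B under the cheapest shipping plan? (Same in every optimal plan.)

An optimal plan:
  A–L: 25 × £1 = £25
  A–N: 10 × £4 = £40
  B–K: 15 × £3 = £45
  B–M: 45 × £5 = £225
  B–N: 15 × £3 = £45
Total cost = £380.
B ships 75 of its 75, leaving 0.

0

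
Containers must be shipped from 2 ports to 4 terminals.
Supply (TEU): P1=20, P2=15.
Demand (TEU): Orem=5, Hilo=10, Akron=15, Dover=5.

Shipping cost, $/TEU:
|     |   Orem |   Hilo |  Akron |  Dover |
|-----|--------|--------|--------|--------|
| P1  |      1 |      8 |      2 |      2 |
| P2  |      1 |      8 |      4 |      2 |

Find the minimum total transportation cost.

Optimal allocation:
  P1–Orem: 5 × $1 = $5
  P1–Akron: 15 × $2 = $30
  P2–Hilo: 10 × $8 = $80
  P2–Dover: 5 × $2 = $10
Total = 5 + 30 + 80 + 10 = $125.
(Supply check: P1 ships 20; P2 ships 15.)

125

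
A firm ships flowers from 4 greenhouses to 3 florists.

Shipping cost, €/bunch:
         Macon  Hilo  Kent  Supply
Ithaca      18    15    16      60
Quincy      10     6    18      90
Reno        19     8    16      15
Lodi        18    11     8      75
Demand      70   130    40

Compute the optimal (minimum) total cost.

2485

A cheapest plan:
  Ithaca→Macon: 60 × €18 = €1080
  Quincy→Macon: 10 × €10 = €100
  Quincy→Hilo: 80 × €6 = €480
  Reno→Hilo: 15 × €8 = €120
  Lodi→Hilo: 35 × €11 = €385
  Lodi→Kent: 40 × €8 = €320
Total = 1080 + 100 + 480 + 120 + 385 + 320 = €2485.
(Supply check: Ithaca ships 60; Quincy ships 90; Reno ships 15; Lodi ships 75.)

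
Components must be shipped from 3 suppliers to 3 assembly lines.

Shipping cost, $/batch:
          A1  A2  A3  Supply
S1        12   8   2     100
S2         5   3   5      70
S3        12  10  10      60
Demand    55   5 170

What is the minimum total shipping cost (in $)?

A cheapest plan:
  S1→A3: 100 × $2 = $200
  S2→A1: 55 × $5 = $275
  S2→A2: 5 × $3 = $15
  S2→A3: 10 × $5 = $50
  S3→A3: 60 × $10 = $600
Total = 200 + 275 + 15 + 50 + 600 = $1140.
(Supply check: S1 ships 100; S2 ships 70; S3 ships 60.)

1140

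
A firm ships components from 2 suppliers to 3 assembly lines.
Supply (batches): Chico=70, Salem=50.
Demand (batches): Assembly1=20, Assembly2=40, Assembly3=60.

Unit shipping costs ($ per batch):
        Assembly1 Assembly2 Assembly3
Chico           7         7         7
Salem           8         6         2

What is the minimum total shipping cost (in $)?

A cheapest plan:
  Chico to Assembly1: 20 × $7 = $140
  Chico to Assembly2: 40 × $7 = $280
  Chico to Assembly3: 10 × $7 = $70
  Salem to Assembly3: 50 × $2 = $100
Total = 140 + 280 + 70 + 100 = $590.

590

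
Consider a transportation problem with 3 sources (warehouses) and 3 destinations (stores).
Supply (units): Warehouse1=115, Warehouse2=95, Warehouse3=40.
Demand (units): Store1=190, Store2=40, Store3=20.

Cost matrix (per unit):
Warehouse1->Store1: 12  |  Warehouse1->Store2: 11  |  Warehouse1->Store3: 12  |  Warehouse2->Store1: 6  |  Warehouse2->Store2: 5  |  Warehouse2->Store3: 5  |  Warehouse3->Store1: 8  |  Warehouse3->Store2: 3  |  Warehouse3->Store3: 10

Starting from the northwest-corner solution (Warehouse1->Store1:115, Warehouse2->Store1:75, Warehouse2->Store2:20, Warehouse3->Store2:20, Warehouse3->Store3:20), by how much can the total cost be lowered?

Current plan cost = 115·12 + 75·6 + 20·5 + 20·3 + 20·10 = 2190.
Optimal plan:
  Warehouse1–Store1: 115 × 12 = 1380
  Warehouse2–Store1: 75 × 6 = 450
  Warehouse2–Store3: 20 × 5 = 100
  Warehouse3–Store2: 40 × 3 = 120
Optimal cost = 2050.
Saving = 2190 − 2050 = 140.

140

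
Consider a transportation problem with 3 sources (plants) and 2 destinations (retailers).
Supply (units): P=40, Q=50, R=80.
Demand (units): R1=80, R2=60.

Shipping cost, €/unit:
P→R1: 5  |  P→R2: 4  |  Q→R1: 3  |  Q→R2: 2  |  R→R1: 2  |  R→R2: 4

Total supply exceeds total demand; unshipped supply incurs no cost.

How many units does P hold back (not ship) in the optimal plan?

Minimum-cost shipments:
  P→R2: 10 × €4 = €40
  Q→R2: 50 × €2 = €100
  R→R1: 80 × €2 = €160
Total cost = €300.
P ships 10 of its 40, leaving 30.

30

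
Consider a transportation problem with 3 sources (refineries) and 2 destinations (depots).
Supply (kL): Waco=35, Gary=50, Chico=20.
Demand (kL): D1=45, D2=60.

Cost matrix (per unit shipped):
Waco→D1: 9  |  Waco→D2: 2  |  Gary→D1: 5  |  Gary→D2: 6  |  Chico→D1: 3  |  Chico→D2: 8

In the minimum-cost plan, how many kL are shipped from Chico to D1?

Optimal shipments:
  Waco→D2: 35 × 2 = 70
  Gary→D1: 25 × 5 = 125
  Gary→D2: 25 × 6 = 150
  Chico→D1: 20 × 3 = 60
Total cost = 405.
So Chico→D1 carries 20 kL.

20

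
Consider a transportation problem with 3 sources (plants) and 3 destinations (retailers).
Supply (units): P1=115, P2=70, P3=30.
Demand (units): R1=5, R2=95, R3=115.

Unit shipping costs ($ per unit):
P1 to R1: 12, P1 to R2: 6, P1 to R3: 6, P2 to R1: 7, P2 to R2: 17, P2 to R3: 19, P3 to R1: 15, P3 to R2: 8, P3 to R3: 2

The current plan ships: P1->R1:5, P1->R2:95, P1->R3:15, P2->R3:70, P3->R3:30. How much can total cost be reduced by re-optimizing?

Current plan cost = 5·12 + 95·6 + 15·6 + 70·19 + 30·2 = $2110.
Optimal plan:
  P1 to R2: 30 × $6 = $180
  P1 to R3: 85 × $6 = $510
  P2 to R1: 5 × $7 = $35
  P2 to R2: 65 × $17 = $1105
  P3 to R3: 30 × $2 = $60
Optimal cost = $1890.
Saving = 2110 − 1890 = $220.

220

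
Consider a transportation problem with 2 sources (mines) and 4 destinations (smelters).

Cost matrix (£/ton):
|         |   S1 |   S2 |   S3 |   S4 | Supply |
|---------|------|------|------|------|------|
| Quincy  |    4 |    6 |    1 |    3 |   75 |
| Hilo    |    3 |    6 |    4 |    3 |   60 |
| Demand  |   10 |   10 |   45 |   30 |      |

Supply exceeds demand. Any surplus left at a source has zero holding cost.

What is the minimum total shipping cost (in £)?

225

Optimal allocation:
  Quincy->S2: 10 × £6 = £60
  Quincy->S3: 45 × £1 = £45
  Quincy->S4: 20 × £3 = £60
  Hilo->S1: 10 × £3 = £30
  Hilo->S4: 10 × £3 = £30
Total = 60 + 45 + 60 + 30 + 30 = £225.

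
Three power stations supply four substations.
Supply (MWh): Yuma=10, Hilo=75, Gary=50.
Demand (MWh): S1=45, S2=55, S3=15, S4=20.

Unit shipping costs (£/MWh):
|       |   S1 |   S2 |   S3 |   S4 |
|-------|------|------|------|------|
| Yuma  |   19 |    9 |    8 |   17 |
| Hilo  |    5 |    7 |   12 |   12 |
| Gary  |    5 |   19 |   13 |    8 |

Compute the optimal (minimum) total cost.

A cheapest plan:
  Yuma to S3: 10 × £8 = £80
  Hilo to S1: 15 × £5 = £75
  Hilo to S2: 55 × £7 = £385
  Hilo to S3: 5 × £12 = £60
  Gary to S1: 30 × £5 = £150
  Gary to S4: 20 × £8 = £160
Total = 80 + 75 + 385 + 60 + 150 + 160 = £910.
(Supply check: Yuma ships 10; Hilo ships 75; Gary ships 50.)

910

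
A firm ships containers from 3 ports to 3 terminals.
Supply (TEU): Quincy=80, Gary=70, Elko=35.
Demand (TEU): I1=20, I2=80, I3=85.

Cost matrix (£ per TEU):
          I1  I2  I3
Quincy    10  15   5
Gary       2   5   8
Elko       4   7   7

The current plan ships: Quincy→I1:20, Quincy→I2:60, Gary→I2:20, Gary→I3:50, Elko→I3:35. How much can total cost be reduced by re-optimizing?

Current plan cost = 20·10 + 60·15 + 20·5 + 50·8 + 35·7 = £1845.
Optimal plan:
  Quincy to I3: 80 × £5 = £400
  Gary to I2: 70 × £5 = £350
  Elko to I1: 20 × £4 = £80
  Elko to I2: 10 × £7 = £70
  Elko to I3: 5 × £7 = £35
Optimal cost = £935.
Saving = 1845 − 935 = £910.

910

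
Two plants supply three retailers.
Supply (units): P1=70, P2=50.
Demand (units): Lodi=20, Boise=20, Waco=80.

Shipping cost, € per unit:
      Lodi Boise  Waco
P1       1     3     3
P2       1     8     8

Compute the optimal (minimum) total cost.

470

A cheapest plan:
  P1->Boise: 20 × €3 = €60
  P1->Waco: 50 × €3 = €150
  P2->Lodi: 20 × €1 = €20
  P2->Waco: 30 × €8 = €240
Total = 60 + 150 + 20 + 240 = €470.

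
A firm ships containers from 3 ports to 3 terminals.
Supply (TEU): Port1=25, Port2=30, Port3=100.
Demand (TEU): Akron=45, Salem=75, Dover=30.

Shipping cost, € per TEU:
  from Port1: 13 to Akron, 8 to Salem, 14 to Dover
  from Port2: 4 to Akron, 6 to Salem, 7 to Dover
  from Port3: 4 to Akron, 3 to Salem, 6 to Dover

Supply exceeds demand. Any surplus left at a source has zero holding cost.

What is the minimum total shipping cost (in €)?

Optimal allocation:
  Port1->Salem: 20 × €8 = €160
  Port2->Akron: 30 × €4 = €120
  Port3->Akron: 15 × €4 = €60
  Port3->Salem: 55 × €3 = €165
  Port3->Dover: 30 × €6 = €180
Total = 160 + 120 + 60 + 165 + 180 = €685.

685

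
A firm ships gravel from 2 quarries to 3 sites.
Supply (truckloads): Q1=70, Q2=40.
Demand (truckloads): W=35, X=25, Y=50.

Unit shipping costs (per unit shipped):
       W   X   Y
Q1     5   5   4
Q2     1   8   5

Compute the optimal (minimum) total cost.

365

One minimum-cost allocation:
  Q1–X: 25 × 5 = 125
  Q1–Y: 45 × 4 = 180
  Q2–W: 35 × 1 = 35
  Q2–Y: 5 × 5 = 25
Total = 125 + 180 + 35 + 25 = 365.
(Supply check: Q1 ships 70; Q2 ships 40.)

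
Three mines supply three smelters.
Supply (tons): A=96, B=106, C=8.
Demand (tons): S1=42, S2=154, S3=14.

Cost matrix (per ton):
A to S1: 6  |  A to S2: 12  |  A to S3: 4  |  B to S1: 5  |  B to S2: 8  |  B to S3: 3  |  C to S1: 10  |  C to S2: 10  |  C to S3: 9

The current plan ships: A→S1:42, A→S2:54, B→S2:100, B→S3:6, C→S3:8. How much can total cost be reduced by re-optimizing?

Current plan cost = 42·6 + 54·12 + 100·8 + 6·3 + 8·9 = 1790.
Optimal plan:
  A->S1: 42 × 6 = 252
  A->S2: 40 × 12 = 480
  A->S3: 14 × 4 = 56
  B->S2: 106 × 8 = 848
  C->S2: 8 × 10 = 80
Optimal cost = 1716.
Saving = 1790 − 1716 = 74.

74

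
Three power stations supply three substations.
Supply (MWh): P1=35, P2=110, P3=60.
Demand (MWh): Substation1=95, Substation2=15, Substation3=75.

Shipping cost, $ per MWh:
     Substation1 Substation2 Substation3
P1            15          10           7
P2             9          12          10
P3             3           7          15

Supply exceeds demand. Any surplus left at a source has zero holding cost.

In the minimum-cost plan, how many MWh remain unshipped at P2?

20

Minimum-cost shipments:
  P1–Substation3: 35 × $7 = $245
  P2–Substation1: 35 × $9 = $315
  P2–Substation2: 15 × $12 = $180
  P2–Substation3: 40 × $10 = $400
  P3–Substation1: 60 × $3 = $180
Total cost = $1320.
P2 ships 90 of its 110, leaving 20.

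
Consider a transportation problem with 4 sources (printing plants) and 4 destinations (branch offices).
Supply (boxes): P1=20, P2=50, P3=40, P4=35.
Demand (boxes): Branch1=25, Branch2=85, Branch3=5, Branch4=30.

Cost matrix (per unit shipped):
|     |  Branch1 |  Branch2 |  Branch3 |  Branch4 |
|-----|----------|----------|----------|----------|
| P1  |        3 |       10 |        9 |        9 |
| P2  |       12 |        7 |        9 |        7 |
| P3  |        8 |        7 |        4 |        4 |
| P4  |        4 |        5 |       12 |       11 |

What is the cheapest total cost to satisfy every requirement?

755

A cheapest plan:
  P1→Branch1: 20 × 3 = 60
  P2→Branch2: 50 × 7 = 350
  P3→Branch2: 5 × 7 = 35
  P3→Branch3: 5 × 4 = 20
  P3→Branch4: 30 × 4 = 120
  P4→Branch1: 5 × 4 = 20
  P4→Branch2: 30 × 5 = 150
Total = 60 + 350 + 35 + 20 + 120 + 20 + 150 = 755.
(Supply check: P1 ships 20; P2 ships 50; P3 ships 40; P4 ships 35.)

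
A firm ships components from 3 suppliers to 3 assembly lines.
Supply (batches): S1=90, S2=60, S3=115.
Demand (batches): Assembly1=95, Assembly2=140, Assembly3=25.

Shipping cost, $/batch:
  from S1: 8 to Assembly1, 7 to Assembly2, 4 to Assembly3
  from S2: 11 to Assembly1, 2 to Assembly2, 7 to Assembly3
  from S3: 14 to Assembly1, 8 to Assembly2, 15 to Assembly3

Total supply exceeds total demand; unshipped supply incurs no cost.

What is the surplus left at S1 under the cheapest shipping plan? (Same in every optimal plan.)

Minimum-cost shipments:
  S1→Assembly1: 65 × $8 = $520
  S1→Assembly3: 25 × $4 = $100
  S2→Assembly2: 60 × $2 = $120
  S3→Assembly1: 30 × $14 = $420
  S3→Assembly2: 80 × $8 = $640
Total cost = $1800.
S1 ships 90 of its 90, leaving 0.

0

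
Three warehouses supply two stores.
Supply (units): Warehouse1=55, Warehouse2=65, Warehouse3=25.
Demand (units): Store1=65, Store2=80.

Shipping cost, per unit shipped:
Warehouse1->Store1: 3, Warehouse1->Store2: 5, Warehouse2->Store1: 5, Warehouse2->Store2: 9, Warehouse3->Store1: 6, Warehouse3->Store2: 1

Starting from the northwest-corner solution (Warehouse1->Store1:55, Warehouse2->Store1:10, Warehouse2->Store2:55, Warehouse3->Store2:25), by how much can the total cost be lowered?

110

Current plan cost = 55·3 + 10·5 + 55·9 + 25·1 = 735.
Optimal plan:
  Warehouse1 to Store2: 55 units
  Warehouse2 to Store1: 65 units
  Warehouse3 to Store2: 25 units
Optimal cost = 625.
Saving = 735 − 625 = 110.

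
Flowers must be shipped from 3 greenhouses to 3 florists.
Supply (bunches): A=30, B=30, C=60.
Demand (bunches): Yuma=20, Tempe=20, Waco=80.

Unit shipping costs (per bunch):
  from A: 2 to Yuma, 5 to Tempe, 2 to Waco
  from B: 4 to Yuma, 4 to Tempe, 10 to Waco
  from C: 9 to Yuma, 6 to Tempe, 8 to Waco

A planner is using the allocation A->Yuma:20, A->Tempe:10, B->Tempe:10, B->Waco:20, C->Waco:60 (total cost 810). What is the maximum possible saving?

Current plan cost = 20·2 + 10·5 + 10·4 + 20·10 + 60·8 = 810.
Optimal plan:
  A–Waco: 30 × 2 = 60
  B–Yuma: 20 × 4 = 80
  B–Tempe: 10 × 4 = 40
  C–Tempe: 10 × 6 = 60
  C–Waco: 50 × 8 = 400
Optimal cost = 640.
Saving = 810 − 640 = 170.

170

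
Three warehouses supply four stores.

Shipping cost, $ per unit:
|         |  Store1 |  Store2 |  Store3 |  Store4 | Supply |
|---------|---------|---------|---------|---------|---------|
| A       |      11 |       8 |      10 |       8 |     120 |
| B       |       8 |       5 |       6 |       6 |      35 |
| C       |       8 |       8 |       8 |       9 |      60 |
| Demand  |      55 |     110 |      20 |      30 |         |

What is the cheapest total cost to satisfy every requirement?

1630

One minimum-cost allocation:
  A->Store2: 90 × $8 = $720
  A->Store4: 30 × $8 = $240
  B->Store2: 20 × $5 = $100
  B->Store3: 15 × $6 = $90
  C->Store1: 55 × $8 = $440
  C->Store3: 5 × $8 = $40
Total = 720 + 240 + 100 + 90 + 440 + 40 = $1630.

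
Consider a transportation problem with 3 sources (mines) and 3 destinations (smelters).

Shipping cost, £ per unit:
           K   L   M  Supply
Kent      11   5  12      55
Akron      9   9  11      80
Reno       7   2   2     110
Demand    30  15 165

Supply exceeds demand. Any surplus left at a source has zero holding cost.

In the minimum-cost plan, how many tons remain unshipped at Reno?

0

Minimum-cost shipments:
  Kent to L: 15 × £5 = £75
  Kent to M: 5 × £12 = £60
  Akron to K: 30 × £9 = £270
  Akron to M: 50 × £11 = £550
  Reno to M: 110 × £2 = £220
Total cost = £1175.
Reno ships 110 of its 110, leaving 0.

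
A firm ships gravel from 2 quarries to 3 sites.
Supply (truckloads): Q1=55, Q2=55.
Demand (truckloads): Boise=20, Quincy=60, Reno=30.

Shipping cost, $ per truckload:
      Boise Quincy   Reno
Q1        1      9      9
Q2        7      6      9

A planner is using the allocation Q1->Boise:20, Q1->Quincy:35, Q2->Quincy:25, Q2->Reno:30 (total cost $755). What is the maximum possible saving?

Current plan cost = 20·1 + 35·9 + 25·6 + 30·9 = $755.
Optimal plan:
  Q1–Boise: 20 × $1 = $20
  Q1–Quincy: 5 × $9 = $45
  Q1–Reno: 30 × $9 = $270
  Q2–Quincy: 55 × $6 = $330
Optimal cost = $665.
Saving = 755 − 665 = $90.

90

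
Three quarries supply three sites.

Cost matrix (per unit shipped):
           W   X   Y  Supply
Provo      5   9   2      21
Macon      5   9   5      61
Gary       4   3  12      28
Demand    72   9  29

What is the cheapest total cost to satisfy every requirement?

One minimum-cost allocation:
  Provo→Y: 21 × 2 = 42
  Macon→W: 53 × 5 = 265
  Macon→Y: 8 × 5 = 40
  Gary→W: 19 × 4 = 76
  Gary→X: 9 × 3 = 27
Total = 42 + 265 + 40 + 76 + 27 = 450.

450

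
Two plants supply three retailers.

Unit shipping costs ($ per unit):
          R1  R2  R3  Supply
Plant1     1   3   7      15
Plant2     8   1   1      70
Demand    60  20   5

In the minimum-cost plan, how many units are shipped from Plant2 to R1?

Optimal shipments:
  Plant1→R1: 15 × $1 = $15
  Plant2→R1: 45 × $8 = $360
  Plant2→R2: 20 × $1 = $20
  Plant2→R3: 5 × $1 = $5
Total cost = $400.
So Plant2→R1 carries 45 units.

45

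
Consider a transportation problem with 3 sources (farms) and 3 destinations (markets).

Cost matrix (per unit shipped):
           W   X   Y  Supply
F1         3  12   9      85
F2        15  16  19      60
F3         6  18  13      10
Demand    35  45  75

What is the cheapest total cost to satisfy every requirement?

A cheapest plan:
  F1 to W: 25 crates
  F1 to Y: 60 crates
  F2 to X: 45 crates
  F2 to Y: 15 crates
  F3 to W: 10 crates
Total cost = 1680.

1680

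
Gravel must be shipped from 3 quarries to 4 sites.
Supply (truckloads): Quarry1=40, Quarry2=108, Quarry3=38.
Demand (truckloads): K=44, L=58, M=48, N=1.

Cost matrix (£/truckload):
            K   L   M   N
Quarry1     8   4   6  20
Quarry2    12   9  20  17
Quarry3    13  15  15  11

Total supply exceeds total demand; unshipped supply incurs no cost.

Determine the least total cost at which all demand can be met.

Optimal allocation:
  Quarry1 to M: 40 × £6 = £240
  Quarry2 to K: 44 × £12 = £528
  Quarry2 to L: 58 × £9 = £522
  Quarry3 to M: 8 × £15 = £120
  Quarry3 to N: 1 × £11 = £11
Total = 240 + 528 + 522 + 120 + 11 = £1421.
(Supply check: Quarry1 ships 40; Quarry2 ships 102; Quarry3 ships 9.)

1421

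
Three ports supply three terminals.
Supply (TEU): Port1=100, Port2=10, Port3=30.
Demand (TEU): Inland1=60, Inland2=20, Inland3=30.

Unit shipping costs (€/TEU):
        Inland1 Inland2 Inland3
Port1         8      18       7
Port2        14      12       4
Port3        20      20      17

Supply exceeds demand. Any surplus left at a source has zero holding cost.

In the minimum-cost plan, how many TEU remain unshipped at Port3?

An optimal plan:
  Port1 to Inland1: 60 × €8 = €480
  Port1 to Inland2: 10 × €18 = €180
  Port1 to Inland3: 30 × €7 = €210
  Port2 to Inland2: 10 × €12 = €120
Total cost = €990.
Port3 ships 0 of its 30, leaving 30.

30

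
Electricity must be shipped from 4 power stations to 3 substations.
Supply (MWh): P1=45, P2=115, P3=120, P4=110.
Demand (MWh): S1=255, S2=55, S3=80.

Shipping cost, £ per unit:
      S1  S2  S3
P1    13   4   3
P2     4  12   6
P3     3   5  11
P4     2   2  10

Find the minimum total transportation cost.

1245

Optimal allocation:
  P1–S3: 45 × £3 = £135
  P2–S1: 80 × £4 = £320
  P2–S3: 35 × £6 = £210
  P3–S1: 120 × £3 = £360
  P4–S1: 55 × £2 = £110
  P4–S2: 55 × £2 = £110
Total = 135 + 320 + 210 + 360 + 110 + 110 = £1245.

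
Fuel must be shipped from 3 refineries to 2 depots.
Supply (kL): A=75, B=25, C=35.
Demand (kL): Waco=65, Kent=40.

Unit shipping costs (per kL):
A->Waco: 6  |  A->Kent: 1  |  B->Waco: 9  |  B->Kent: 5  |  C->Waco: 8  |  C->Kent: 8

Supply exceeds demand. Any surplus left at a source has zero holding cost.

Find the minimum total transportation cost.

An optimal shipping plan:
  A–Waco: 35 × 6 = 210
  A–Kent: 40 × 1 = 40
  C–Waco: 30 × 8 = 240
Total = 210 + 40 + 240 = 490.
(Supply check: A ships 75; B ships 0; C ships 30.)

490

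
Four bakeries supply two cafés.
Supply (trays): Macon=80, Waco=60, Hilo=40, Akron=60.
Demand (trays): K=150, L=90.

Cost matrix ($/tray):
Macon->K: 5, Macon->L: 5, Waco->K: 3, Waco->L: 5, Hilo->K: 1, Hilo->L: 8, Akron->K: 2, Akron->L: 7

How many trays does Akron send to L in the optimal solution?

0

Optimal shipments:
  Macon->L: 80 trays
  Waco->K: 50 trays
  Waco->L: 10 trays
  Hilo->K: 40 trays
  Akron->K: 60 trays
Total cost = $760.
The route Akron→L is not used.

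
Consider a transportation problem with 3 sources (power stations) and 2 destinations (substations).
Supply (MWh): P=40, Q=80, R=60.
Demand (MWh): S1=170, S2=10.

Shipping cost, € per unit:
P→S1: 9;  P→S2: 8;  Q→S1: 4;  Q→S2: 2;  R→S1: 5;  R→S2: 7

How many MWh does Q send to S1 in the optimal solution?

Solving gives:
  P->S1: 40 × €9 = €360
  Q->S1: 70 × €4 = €280
  Q->S2: 10 × €2 = €20
  R->S1: 60 × €5 = €300
Total cost = €960.
So Q→S1 carries 70 MWh.

70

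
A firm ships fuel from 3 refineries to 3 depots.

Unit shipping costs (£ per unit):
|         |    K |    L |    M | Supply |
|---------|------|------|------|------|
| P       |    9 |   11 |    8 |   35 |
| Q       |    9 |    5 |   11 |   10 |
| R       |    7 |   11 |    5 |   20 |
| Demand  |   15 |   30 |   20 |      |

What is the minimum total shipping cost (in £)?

505

A cheapest plan:
  P->K: 15 × £9 = £135
  P->L: 20 × £11 = £220
  Q->L: 10 × £5 = £50
  R->M: 20 × £5 = £100
Total = 135 + 220 + 50 + 100 = £505.
(Supply check: P ships 35; Q ships 10; R ships 20.)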